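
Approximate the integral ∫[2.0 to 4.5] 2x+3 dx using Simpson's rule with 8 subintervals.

f(x) = 2x+3
a = 2.0, b = 4.5, n = 8
h = (b - a)/n = 0.312500

Simpson's rule: (h/3)[f(x₀) + 4f(x₁) + 2f(x₂) + ... + f(xₙ)]

x_0 = 2.0000, f(x_0) = 7.000000, coefficient = 1
x_1 = 2.3125, f(x_1) = 7.625000, coefficient = 4
x_2 = 2.6250, f(x_2) = 8.250000, coefficient = 2
x_3 = 2.9375, f(x_3) = 8.875000, coefficient = 4
x_4 = 3.2500, f(x_4) = 9.500000, coefficient = 2
x_5 = 3.5625, f(x_5) = 10.125000, coefficient = 4
x_6 = 3.8750, f(x_6) = 10.750000, coefficient = 2
x_7 = 4.1875, f(x_7) = 11.375000, coefficient = 4
x_8 = 4.5000, f(x_8) = 12.000000, coefficient = 1

I ≈ (0.312500/3) × 228.000000 = 23.750000
Exact value: 23.750000
Error: 0.000000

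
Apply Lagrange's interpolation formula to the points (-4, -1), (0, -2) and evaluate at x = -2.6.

Lagrange interpolation formula:
P(x) = Σ yᵢ × Lᵢ(x)
where Lᵢ(x) = Π_{j≠i} (x - xⱼ)/(xᵢ - xⱼ)

L_0(-2.6) = (-2.6 - 0)/(-4 - 0) = 0.650000
L_1(-2.6) = (-2.6 - (-4))/(0 - (-4)) = 0.350000

P(-2.6) = (-1)×L_0(-2.6) + (-2)×L_1(-2.6)
P(-2.6) = -1.350000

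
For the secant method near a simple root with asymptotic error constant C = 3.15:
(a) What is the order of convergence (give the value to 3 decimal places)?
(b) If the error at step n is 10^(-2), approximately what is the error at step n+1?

(a) Secant method has superlinear convergence with order φ = (1+√5)/2 ≈ 1.618.
    This means |e_{n+1}| ≈ C|e_n|^1.618.

(b) With |e_n| = 10^(-2) and C = 3.15:
    |e_{n+1}| ≈ 3.15 × (10^(-2))^1.618 = 3.15 × 10^(-3.24)

(a) ≈ 1.618 (golden ratio); (b) |e_{n+1}| ≈ 1.829e-03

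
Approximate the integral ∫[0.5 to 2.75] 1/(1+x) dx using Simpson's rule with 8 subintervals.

f(x) = 1/(1+x)
a = 0.5, b = 2.75, n = 8
h = (b - a)/n = 0.281250

Simpson's rule: (h/3)[f(x₀) + 4f(x₁) + 2f(x₂) + ... + f(xₙ)]

x_0 = 0.5000, f(x_0) = 0.666667, coefficient = 1
x_1 = 0.7812, f(x_1) = 0.561404, coefficient = 4
x_2 = 1.0625, f(x_2) = 0.484848, coefficient = 2
x_3 = 1.3438, f(x_3) = 0.426667, coefficient = 4
x_4 = 1.6250, f(x_4) = 0.380952, coefficient = 2
x_5 = 1.9062, f(x_5) = 0.344086, coefficient = 4
x_6 = 2.1875, f(x_6) = 0.313725, coefficient = 2
x_7 = 2.4688, f(x_7) = 0.288288, coefficient = 4
x_8 = 2.7500, f(x_8) = 0.266667, coefficient = 1

I ≈ (0.281250/3) × 9.774164 = 0.916328
Exact value: 0.916291
Error: 0.000037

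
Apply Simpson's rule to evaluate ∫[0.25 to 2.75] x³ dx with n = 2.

f(x) = x³
a = 0.25, b = 2.75, n = 2
h = (b - a)/n = 1.250000

Simpson's rule: (h/3)[f(x₀) + 4f(x₁) + 2f(x₂) + ... + f(xₙ)]

x_0 = 0.2500, f(x_0) = 0.015625, coefficient = 1
x_1 = 1.5000, f(x_1) = 3.375000, coefficient = 4
x_2 = 2.7500, f(x_2) = 20.796875, coefficient = 1

I ≈ (1.250000/3) × 34.312500 = 14.296875
Exact value: 14.296875
Error: 0.000000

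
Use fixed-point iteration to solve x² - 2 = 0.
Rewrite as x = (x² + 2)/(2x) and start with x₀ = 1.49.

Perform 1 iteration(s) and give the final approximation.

Equation: x² - 2 = 0
Fixed-point form: x = (x² + 2)/(2x)
x₀ = 1.49

x_1 = g(1.490000) = 1.416141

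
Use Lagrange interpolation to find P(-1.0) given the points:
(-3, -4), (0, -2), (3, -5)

Lagrange interpolation formula:
P(x) = Σ yᵢ × Lᵢ(x)
where Lᵢ(x) = Π_{j≠i} (x - xⱼ)/(xᵢ - xⱼ)

L_0(-1.0) = (-1.0 - 0)/(-3 - 0) × (-1.0 - 3)/(-3 - 3) = 0.222222
L_1(-1.0) = (-1.0 - (-3))/(0 - (-3)) × (-1.0 - 3)/(0 - 3) = 0.888889
L_2(-1.0) = (-1.0 - (-3))/(3 - (-3)) × (-1.0 - 0)/(3 - 0) = -0.111111

P(-1.0) = (-4)×L_0(-1.0) + (-2)×L_1(-1.0) + (-5)×L_2(-1.0)
P(-1.0) = -2.111111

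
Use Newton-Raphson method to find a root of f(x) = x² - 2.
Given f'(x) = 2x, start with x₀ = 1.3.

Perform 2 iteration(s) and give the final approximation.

f(x) = x² - 2
f'(x) = 2x
x₀ = 1.3

Newton-Raphson formula: x_{n+1} = x_n - f(x_n)/f'(x_n)

Iteration 1:
  f(1.300000) = -0.310000
  f'(1.300000) = 2.600000
  x_1 = 1.300000 - (-0.310000)/2.600000 = 1.419231
Iteration 2:
  f(1.419231) = 0.014216
  f'(1.419231) = 2.838462
  x_2 = 1.419231 - 0.014216/2.838462 = 1.414222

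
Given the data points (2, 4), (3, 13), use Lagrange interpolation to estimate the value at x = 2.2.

Lagrange interpolation formula:
P(x) = Σ yᵢ × Lᵢ(x)
where Lᵢ(x) = Π_{j≠i} (x - xⱼ)/(xᵢ - xⱼ)

L_0(2.2) = (2.2 - 3)/(2 - 3) = 0.800000
L_1(2.2) = (2.2 - 2)/(3 - 2) = 0.200000

P(2.2) = 4×L_0(2.2) + 13×L_1(2.2)
P(2.2) = 5.800000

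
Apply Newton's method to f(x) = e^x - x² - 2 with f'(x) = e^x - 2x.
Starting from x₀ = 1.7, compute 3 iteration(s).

f(x) = e^x - x² - 2
f'(x) = e^x - 2x
x₀ = 1.7

Newton-Raphson formula: x_{n+1} = x_n - f(x_n)/f'(x_n)

Iteration 1:
  f(1.700000) = 0.583947
  f'(1.700000) = 2.073947
  x_1 = 1.700000 - 0.583947/2.073947 = 1.418437
Iteration 2:
  f(1.418437) = 0.118695
  f'(1.418437) = 1.293785
  x_2 = 1.418437 - 0.118695/1.293785 = 1.326694
Iteration 3:
  f(1.326694) = 0.008447
  f'(1.326694) = 1.115176
  x_3 = 1.326694 - 0.008447/1.115176 = 1.319119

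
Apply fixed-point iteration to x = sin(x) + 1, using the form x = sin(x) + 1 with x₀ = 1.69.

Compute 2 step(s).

Equation: x = sin(x) + 1
Fixed-point form: x = sin(x) + 1
x₀ = 1.69

x_1 = g(1.690000) = 1.992904
x_2 = g(1.992904) = 1.912228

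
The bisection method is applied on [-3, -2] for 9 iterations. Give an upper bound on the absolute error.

Bisection error bound: |error| ≤ (b-a)/2^n
|error| ≤ (-2 - (-3))/2^9 = 1/2^9
|error| ≤ 0.0019531250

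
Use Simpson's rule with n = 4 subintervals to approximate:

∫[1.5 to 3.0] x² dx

f(x) = x²
a = 1.5, b = 3.0, n = 4
h = (b - a)/n = 0.375000

Simpson's rule: (h/3)[f(x₀) + 4f(x₁) + 2f(x₂) + ... + f(xₙ)]

x_0 = 1.5000, f(x_0) = 2.250000, coefficient = 1
x_1 = 1.8750, f(x_1) = 3.515625, coefficient = 4
x_2 = 2.2500, f(x_2) = 5.062500, coefficient = 2
x_3 = 2.6250, f(x_3) = 6.890625, coefficient = 4
x_4 = 3.0000, f(x_4) = 9.000000, coefficient = 1

I ≈ (0.375000/3) × 63.000000 = 7.875000
Exact value: 7.875000
Error: 0.000000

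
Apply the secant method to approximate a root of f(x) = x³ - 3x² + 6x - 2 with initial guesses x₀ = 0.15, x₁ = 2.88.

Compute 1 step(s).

f(x) = x³ - 3x² + 6x - 2
x₀ = 0.15, x₁ = 2.88

Secant formula: x_{n+1} = x_n - f(x_n)(x_n - x_{n-1})/(f(x_n) - f(x_{n-1}))

Iteration 1:
  f(0.150000) = -1.164125
  f(2.880000) = 14.284672
  x_2 = 2.880000 - 14.284672×(2.880000 - 0.150000)/(14.284672 - (-1.164125))
       = 0.355716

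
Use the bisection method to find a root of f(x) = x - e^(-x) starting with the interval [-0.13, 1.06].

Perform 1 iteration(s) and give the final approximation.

f(x) = x - e^(-x)
Initial interval: [-0.13, 1.06]

Iteration 1:
  c_1 = (-0.130000 + 1.060000)/2 = 0.465000
  f(c_1) = f(0.465000) = -0.163135
  f(a) × f(c) ≥ 0, new interval: [0.465000, 1.060000]

After 1 iteration(s), the approximation is c_1 = 0.465000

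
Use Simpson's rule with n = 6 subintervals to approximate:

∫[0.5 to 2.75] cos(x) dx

f(x) = cos(x)
a = 0.5, b = 2.75, n = 6
h = (b - a)/n = 0.375000

Simpson's rule: (h/3)[f(x₀) + 4f(x₁) + 2f(x₂) + ... + f(xₙ)]

x_0 = 0.5000, f(x_0) = 0.877583, coefficient = 1
x_1 = 0.8750, f(x_1) = 0.640997, coefficient = 4
x_2 = 1.2500, f(x_2) = 0.315322, coefficient = 2
x_3 = 1.6250, f(x_3) = -0.054177, coefficient = 4
x_4 = 2.0000, f(x_4) = -0.416147, coefficient = 2
x_5 = 2.3750, f(x_5) = -0.720278, coefficient = 4
x_6 = 2.7500, f(x_6) = -0.924302, coefficient = 1

I ≈ (0.375000/3) × -0.782204 = -0.097775
Exact value: -0.097765
Error: 0.000011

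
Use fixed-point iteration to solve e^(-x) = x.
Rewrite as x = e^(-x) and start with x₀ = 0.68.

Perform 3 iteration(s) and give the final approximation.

Equation: e^(-x) = x
Fixed-point form: x = e^(-x)
x₀ = 0.68

x_1 = g(0.680000) = 0.506617
x_2 = g(0.506617) = 0.602531
x_3 = g(0.602531) = 0.547425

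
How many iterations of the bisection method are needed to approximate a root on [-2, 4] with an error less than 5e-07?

We need (b-a)/2^n ≤ 5e-07
(4 - (-2))/2^n ≤ 5e-07
6/2^n ≤ 5e-07
2^n ≥ 12000000
n ≥ log₂(12000000) = 23.52
n ≥ 24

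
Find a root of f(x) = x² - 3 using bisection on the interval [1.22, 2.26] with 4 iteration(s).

f(x) = x² - 3
Initial interval: [1.22, 2.26]

Iteration 1:
  c_1 = (1.220000 + 2.260000)/2 = 1.740000
  f(c_1) = f(1.740000) = 0.027600
  f(a) × f(c) < 0, new interval: [1.220000, 1.740000]
Iteration 2:
  c_2 = (1.220000 + 1.740000)/2 = 1.480000
  f(c_2) = f(1.480000) = -0.809600
  f(a) × f(c) ≥ 0, new interval: [1.480000, 1.740000]
Iteration 3:
  c_3 = (1.480000 + 1.740000)/2 = 1.610000
  f(c_3) = f(1.610000) = -0.407900
  f(a) × f(c) ≥ 0, new interval: [1.610000, 1.740000]
Iteration 4:
  c_4 = (1.610000 + 1.740000)/2 = 1.675000
  f(c_4) = f(1.675000) = -0.194375
  f(a) × f(c) ≥ 0, new interval: [1.675000, 1.740000]

After 4 iteration(s), the approximation is c_4 = 1.675000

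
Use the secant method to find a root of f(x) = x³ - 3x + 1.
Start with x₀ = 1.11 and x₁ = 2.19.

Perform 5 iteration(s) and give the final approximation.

f(x) = x³ - 3x + 1
x₀ = 1.11, x₁ = 2.19

Secant formula: x_{n+1} = x_n - f(x_n)(x_n - x_{n-1})/(f(x_n) - f(x_{n-1}))

Iteration 1:
  f(1.110000) = -0.962369
  f(2.190000) = 4.933459
  x_2 = 2.190000 - 4.933459×(2.190000 - 1.110000)/(4.933459 - (-0.962369))
       = 1.286287
Iteration 2:
  f(2.190000) = 4.933459
  f(1.286287) = -0.730655
  x_3 = 1.286287 - (-0.730655)×(1.286287 - 2.190000)/(-0.730655 - 4.933459)
       = 1.402864
Iteration 3:
  f(1.286287) = -0.730655
  f(1.402864) = -0.447718
  x_4 = 1.402864 - (-0.447718)×(1.402864 - 1.286287)/(-0.447718 - (-0.730655))
       = 1.587334
Iteration 4:
  f(1.402864) = -0.447718
  f(1.587334) = 0.237492
  x_5 = 1.587334 - 0.237492×(1.587334 - 1.402864)/(0.237492 - (-0.447718))
       = 1.523397
Iteration 5:
  f(1.587334) = 0.237492
  f(1.523397) = -0.034784
  x_6 = 1.523397 - (-0.034784)×(1.523397 - 1.587334)/(-0.034784 - 0.237492)
       = 1.531565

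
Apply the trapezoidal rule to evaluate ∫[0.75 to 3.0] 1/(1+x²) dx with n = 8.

f(x) = 1/(1+x²)
a = 0.75, b = 3.0, n = 8
h = (b - a)/n = 0.281250

Trapezoidal rule: (h/2)[f(x₀) + 2f(x₁) + 2f(x₂) + ... + f(xₙ)]

x_0 = 0.7500, f(x_0) = 0.640000, coefficient = 1
x_1 = 1.0312, f(x_1) = 0.484619, coefficient = 2
x_2 = 1.3125, f(x_2) = 0.367288, coefficient = 2
x_3 = 1.5938, f(x_3) = 0.282483, coefficient = 2
x_4 = 1.8750, f(x_4) = 0.221453, coefficient = 2
x_5 = 2.1562, f(x_5) = 0.177010, coefficient = 2
x_6 = 2.4375, f(x_6) = 0.144063, coefficient = 2
x_7 = 2.7188, f(x_7) = 0.119167, coefficient = 2
x_8 = 3.0000, f(x_8) = 0.100000, coefficient = 1

I ≈ (0.281250/2) × 4.332165 = 0.609211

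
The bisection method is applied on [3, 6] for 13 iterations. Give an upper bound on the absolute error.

Bisection error bound: |error| ≤ (b-a)/2^n
|error| ≤ (6 - 3)/2^13 = 3/2^13
|error| ≤ 0.0003662109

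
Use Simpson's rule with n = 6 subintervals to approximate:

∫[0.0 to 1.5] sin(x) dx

f(x) = sin(x)
a = 0.0, b = 1.5, n = 6
h = (b - a)/n = 0.250000

Simpson's rule: (h/3)[f(x₀) + 4f(x₁) + 2f(x₂) + ... + f(xₙ)]

x_0 = 0.0000, f(x_0) = 0.000000, coefficient = 1
x_1 = 0.2500, f(x_1) = 0.247404, coefficient = 4
x_2 = 0.5000, f(x_2) = 0.479426, coefficient = 2
x_3 = 0.7500, f(x_3) = 0.681639, coefficient = 4
x_4 = 1.0000, f(x_4) = 0.841471, coefficient = 2
x_5 = 1.2500, f(x_5) = 0.948985, coefficient = 4
x_6 = 1.5000, f(x_6) = 0.997495, coefficient = 1

I ≈ (0.250000/3) × 11.151397 = 0.929283
Exact value: 0.929263
Error: 0.000020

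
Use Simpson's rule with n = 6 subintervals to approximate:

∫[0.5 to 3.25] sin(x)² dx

f(x) = sin(x)²
a = 0.5, b = 3.25, n = 6
h = (b - a)/n = 0.458333

Simpson's rule: (h/3)[f(x₀) + 4f(x₁) + 2f(x₂) + ... + f(xₙ)]

x_0 = 0.5000, f(x_0) = 0.229849, coefficient = 1
x_1 = 0.9583, f(x_1) = 0.669508, coefficient = 4
x_2 = 1.4167, f(x_2) = 0.976432, coefficient = 2
x_3 = 1.8750, f(x_3) = 0.910280, coefficient = 4
x_4 = 2.3333, f(x_4) = 0.522853, coefficient = 2
x_5 = 2.7917, f(x_5) = 0.117531, coefficient = 4
x_6 = 3.2500, f(x_6) = 0.011706, coefficient = 1

I ≈ (0.458333/3) × 10.029399 = 1.532269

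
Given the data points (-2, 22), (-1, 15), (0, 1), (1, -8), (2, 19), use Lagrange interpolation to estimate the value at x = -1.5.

Lagrange interpolation formula:
P(x) = Σ yᵢ × Lᵢ(x)
where Lᵢ(x) = Π_{j≠i} (x - xⱼ)/(xᵢ - xⱼ)

L_0(-1.5) = (-1.5 - (-1))/(-2 - (-1)) × (-1.5 - 0)/(-2 - 0) × (-1.5 - 1)/(-2 - 1) × (-1.5 - 2)/(-2 - 2) = 0.273438
L_1(-1.5) = (-1.5 - (-2))/(-1 - (-2)) × (-1.5 - 0)/(-1 - 0) × (-1.5 - 1)/(-1 - 1) × (-1.5 - 2)/(-1 - 2) = 1.093750
L_2(-1.5) = (-1.5 - (-2))/(0 - (-2)) × (-1.5 - (-1))/(0 - (-1)) × (-1.5 - 1)/(0 - 1) × (-1.5 - 2)/(0 - 2) = -0.546875
L_3(-1.5) = (-1.5 - (-2))/(1 - (-2)) × (-1.5 - (-1))/(1 - (-1)) × (-1.5 - 0)/(1 - 0) × (-1.5 - 2)/(1 - 2) = 0.218750
L_4(-1.5) = (-1.5 - (-2))/(2 - (-2)) × (-1.5 - (-1))/(2 - (-1)) × (-1.5 - 0)/(2 - 0) × (-1.5 - 1)/(2 - 1) = -0.039062

P(-1.5) = 22×L_0(-1.5) + 15×L_1(-1.5) + 1×L_2(-1.5) + (-8)×L_3(-1.5) + 19×L_4(-1.5)
P(-1.5) = 19.382812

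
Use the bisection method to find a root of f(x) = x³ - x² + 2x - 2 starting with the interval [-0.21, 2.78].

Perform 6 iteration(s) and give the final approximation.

f(x) = x³ - x² + 2x - 2
Initial interval: [-0.21, 2.78]

Iteration 1:
  c_1 = (-0.210000 + 2.780000)/2 = 1.285000
  f(c_1) = f(1.285000) = 1.040599
  f(a) × f(c) < 0, new interval: [-0.210000, 1.285000]
Iteration 2:
  c_2 = (-0.210000 + 1.285000)/2 = 0.537500
  f(c_2) = f(0.537500) = -1.058619
  f(a) × f(c) ≥ 0, new interval: [0.537500, 1.285000]
Iteration 3:
  c_3 = (0.537500 + 1.285000)/2 = 0.911250
  f(c_3) = f(0.911250) = -0.251196
  f(a) × f(c) ≥ 0, new interval: [0.911250, 1.285000]
Iteration 4:
  c_4 = (0.911250 + 1.285000)/2 = 1.098125
  f(c_4) = f(1.098125) = 0.314577
  f(a) × f(c) < 0, new interval: [0.911250, 1.098125]
Iteration 5:
  c_5 = (0.911250 + 1.098125)/2 = 1.004687
  f(c_5) = f(1.004687) = 0.014107
  f(a) × f(c) < 0, new interval: [0.911250, 1.004687]
Iteration 6:
  c_6 = (0.911250 + 1.004687)/2 = 0.957969
  f(c_6) = f(0.957969) = -0.122635
  f(a) × f(c) ≥ 0, new interval: [0.957969, 1.004687]

After 6 iteration(s), the approximation is c_6 = 0.957969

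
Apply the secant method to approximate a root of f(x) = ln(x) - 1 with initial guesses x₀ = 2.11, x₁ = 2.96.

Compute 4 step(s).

f(x) = ln(x) - 1
x₀ = 2.11, x₁ = 2.96

Secant formula: x_{n+1} = x_n - f(x_n)(x_n - x_{n-1})/(f(x_n) - f(x_{n-1}))

Iteration 1:
  f(2.110000) = -0.253312
  f(2.960000) = 0.085189
  x_2 = 2.960000 - 0.085189×(2.960000 - 2.110000)/(0.085189 - (-0.253312))
       = 2.746084
Iteration 2:
  f(2.960000) = 0.085189
  f(2.746084) = 0.010176
  x_3 = 2.746084 - 0.010176×(2.746084 - 2.960000)/(0.010176 - 0.085189)
       = 2.717065
Iteration 3:
  f(2.746084) = 0.010176
  f(2.717065) = -0.000448
  x_4 = 2.717065 - (-0.000448)×(2.717065 - 2.746084)/(-0.000448 - 0.010176)
       = 2.718288
Iteration 4:
  f(2.717065) = -0.000448
  f(2.718288) = 0.000002
  x_5 = 2.718288 - 0.000002×(2.718288 - 2.717065)/(0.000002 - (-0.000448))
       = 2.718282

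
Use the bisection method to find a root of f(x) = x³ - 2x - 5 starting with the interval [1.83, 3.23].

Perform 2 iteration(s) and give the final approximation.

f(x) = x³ - 2x - 5
Initial interval: [1.83, 3.23]

Iteration 1:
  c_1 = (1.830000 + 3.230000)/2 = 2.530000
  f(c_1) = f(2.530000) = 6.134277
  f(a) × f(c) < 0, new interval: [1.830000, 2.530000]
Iteration 2:
  c_2 = (1.830000 + 2.530000)/2 = 2.180000
  f(c_2) = f(2.180000) = 1.000232
  f(a) × f(c) < 0, new interval: [1.830000, 2.180000]

After 2 iteration(s), the approximation is c_2 = 2.180000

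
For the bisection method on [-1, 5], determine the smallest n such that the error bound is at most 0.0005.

We need (b-a)/2^n ≤ 0.0005
(5 - (-1))/2^n ≤ 0.0005
6/2^n ≤ 0.0005
2^n ≥ 12000
n ≥ log₂(12000) = 13.55
n ≥ 14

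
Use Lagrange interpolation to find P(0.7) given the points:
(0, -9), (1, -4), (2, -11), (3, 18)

Lagrange interpolation formula:
P(x) = Σ yᵢ × Lᵢ(x)
where Lᵢ(x) = Π_{j≠i} (x - xⱼ)/(xᵢ - xⱼ)

L_0(0.7) = (0.7 - 1)/(0 - 1) × (0.7 - 2)/(0 - 2) × (0.7 - 3)/(0 - 3) = 0.149500
L_1(0.7) = (0.7 - 0)/(1 - 0) × (0.7 - 2)/(1 - 2) × (0.7 - 3)/(1 - 3) = 1.046500
L_2(0.7) = (0.7 - 0)/(2 - 0) × (0.7 - 1)/(2 - 1) × (0.7 - 3)/(2 - 3) = -0.241500
L_3(0.7) = (0.7 - 0)/(3 - 0) × (0.7 - 1)/(3 - 1) × (0.7 - 2)/(3 - 2) = 0.045500

P(0.7) = (-9)×L_0(0.7) + (-4)×L_1(0.7) + (-11)×L_2(0.7) + 18×L_3(0.7)
P(0.7) = -2.056000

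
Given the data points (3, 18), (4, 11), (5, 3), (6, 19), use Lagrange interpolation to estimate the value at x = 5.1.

Lagrange interpolation formula:
P(x) = Σ yᵢ × Lᵢ(x)
where Lᵢ(x) = Π_{j≠i} (x - xⱼ)/(xᵢ - xⱼ)

L_0(5.1) = (5.1 - 4)/(3 - 4) × (5.1 - 5)/(3 - 5) × (5.1 - 6)/(3 - 6) = 0.016500
L_1(5.1) = (5.1 - 3)/(4 - 3) × (5.1 - 5)/(4 - 5) × (5.1 - 6)/(4 - 6) = -0.094500
L_2(5.1) = (5.1 - 3)/(5 - 3) × (5.1 - 4)/(5 - 4) × (5.1 - 6)/(5 - 6) = 1.039500
L_3(5.1) = (5.1 - 3)/(6 - 3) × (5.1 - 4)/(6 - 4) × (5.1 - 5)/(6 - 5) = 0.038500

P(5.1) = 18×L_0(5.1) + 11×L_1(5.1) + 3×L_2(5.1) + 19×L_3(5.1)
P(5.1) = 3.107500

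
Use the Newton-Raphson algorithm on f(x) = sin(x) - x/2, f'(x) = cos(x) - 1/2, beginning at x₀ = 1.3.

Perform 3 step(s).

f(x) = sin(x) - x/2
f'(x) = cos(x) - 1/2
x₀ = 1.3

Newton-Raphson formula: x_{n+1} = x_n - f(x_n)/f'(x_n)

Iteration 1:
  f(1.300000) = 0.313558
  f'(1.300000) = -0.232501
  x_1 = 1.300000 - 0.313558/(-0.232501) = 2.648631
Iteration 2:
  f(2.648631) = -0.851078
  f'(2.648631) = -1.380935
  x_2 = 2.648631 - (-0.851078)/(-1.380935) = 2.032325
Iteration 3:
  f(2.032325) = -0.120790
  f'(2.032325) = -0.945317
  x_3 = 2.032325 - (-0.120790)/(-0.945317) = 1.904548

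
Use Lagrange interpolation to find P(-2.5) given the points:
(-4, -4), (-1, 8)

Lagrange interpolation formula:
P(x) = Σ yᵢ × Lᵢ(x)
where Lᵢ(x) = Π_{j≠i} (x - xⱼ)/(xᵢ - xⱼ)

L_0(-2.5) = (-2.5 - (-1))/(-4 - (-1)) = 0.500000
L_1(-2.5) = (-2.5 - (-4))/(-1 - (-4)) = 0.500000

P(-2.5) = (-4)×L_0(-2.5) + 8×L_1(-2.5)
P(-2.5) = 2.000000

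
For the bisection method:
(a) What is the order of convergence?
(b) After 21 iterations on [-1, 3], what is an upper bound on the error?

(a) Bisection has linear (order 1) convergence; the error is halved each step.

(b) Error bound = (b-a)/2^n = (3 - (-1))/2^{21}
    = 4/2^{21}

(a) 1 (linear); (b) error ≤ 1.91e-06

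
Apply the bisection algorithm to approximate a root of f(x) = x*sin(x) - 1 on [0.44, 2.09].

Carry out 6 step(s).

f(x) = x*sin(x) - 1
Initial interval: [0.44, 2.09]

Iteration 1:
  c_1 = (0.440000 + 2.090000)/2 = 1.265000
  f(c_1) = f(1.265000) = 0.206314
  f(a) × f(c) < 0, new interval: [0.440000, 1.265000]
Iteration 2:
  c_2 = (0.440000 + 1.265000)/2 = 0.852500
  f(c_2) = f(0.852500) = -0.358129
  f(a) × f(c) ≥ 0, new interval: [0.852500, 1.265000]
Iteration 3:
  c_3 = (0.852500 + 1.265000)/2 = 1.058750
  f(c_3) = f(1.058750) = -0.077041
  f(a) × f(c) ≥ 0, new interval: [1.058750, 1.265000]
Iteration 4:
  c_4 = (1.058750 + 1.265000)/2 = 1.161875
  f(c_4) = f(1.161875) = 0.066079
  f(a) × f(c) < 0, new interval: [1.058750, 1.161875]
Iteration 5:
  c_5 = (1.058750 + 1.161875)/2 = 1.110312
  f(c_5) = f(1.110312) = -0.005340
  f(a) × f(c) ≥ 0, new interval: [1.110312, 1.161875]
Iteration 6:
  c_6 = (1.110312 + 1.161875)/2 = 1.136094
  f(c_6) = f(1.136094) = 0.030432
  f(a) × f(c) < 0, new interval: [1.110312, 1.136094]

After 6 iteration(s), the approximation is c_6 = 1.136094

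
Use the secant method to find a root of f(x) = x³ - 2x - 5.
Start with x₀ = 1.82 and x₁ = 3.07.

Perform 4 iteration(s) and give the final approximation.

f(x) = x³ - 2x - 5
x₀ = 1.82, x₁ = 3.07

Secant formula: x_{n+1} = x_n - f(x_n)(x_n - x_{n-1})/(f(x_n) - f(x_{n-1}))

Iteration 1:
  f(1.820000) = -2.611432
  f(3.070000) = 17.794443
  x_2 = 3.070000 - 17.794443×(3.070000 - 1.820000)/(17.794443 - (-2.611432))
       = 1.979968
Iteration 2:
  f(3.070000) = 17.794443
  f(1.979968) = -1.197919
  x_3 = 1.979968 - (-1.197919)×(1.979968 - 3.070000)/(-1.197919 - 17.794443)
       = 2.048721
Iteration 3:
  f(1.979968) = -1.197919
  f(2.048721) = -0.498437
  x_4 = 2.048721 - (-0.498437)×(2.048721 - 1.979968)/(-0.498437 - (-1.197919))
       = 2.097712
Iteration 4:
  f(2.048721) = -0.498437
  f(2.097712) = 0.035340
  x_5 = 2.097712 - 0.035340×(2.097712 - 2.048721)/(0.035340 - (-0.498437))
       = 2.094469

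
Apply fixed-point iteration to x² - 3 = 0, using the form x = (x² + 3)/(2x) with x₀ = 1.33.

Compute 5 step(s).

Equation: x² - 3 = 0
Fixed-point form: x = (x² + 3)/(2x)
x₀ = 1.33

x_1 = g(1.330000) = 1.792820
x_2 = g(1.792820) = 1.733081
x_3 = g(1.733081) = 1.732051
x_4 = g(1.732051) = 1.732051
x_5 = g(1.732051) = 1.732051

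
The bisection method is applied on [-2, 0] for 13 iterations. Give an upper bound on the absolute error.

Bisection error bound: |error| ≤ (b-a)/2^n
|error| ≤ (0 - (-2))/2^13 = 2/2^13
|error| ≤ 0.0002441406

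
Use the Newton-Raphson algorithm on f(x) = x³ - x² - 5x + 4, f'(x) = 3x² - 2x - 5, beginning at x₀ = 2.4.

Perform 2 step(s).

f(x) = x³ - x² - 5x + 4
f'(x) = 3x² - 2x - 5
x₀ = 2.4

Newton-Raphson formula: x_{n+1} = x_n - f(x_n)/f'(x_n)

Iteration 1:
  f(2.400000) = 0.064000
  f'(2.400000) = 7.480000
  x_1 = 2.400000 - 0.064000/7.480000 = 2.391444
Iteration 2:
  f(2.391444) = 0.000453
  f'(2.391444) = 7.374123
  x_2 = 2.391444 - 0.000453/7.374123 = 2.391382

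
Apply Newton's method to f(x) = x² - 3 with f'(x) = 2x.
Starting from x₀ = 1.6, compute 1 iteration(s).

f(x) = x² - 3
f'(x) = 2x
x₀ = 1.6

Newton-Raphson formula: x_{n+1} = x_n - f(x_n)/f'(x_n)

Iteration 1:
  f(1.600000) = -0.440000
  f'(1.600000) = 3.200000
  x_1 = 1.600000 - (-0.440000)/3.200000 = 1.737500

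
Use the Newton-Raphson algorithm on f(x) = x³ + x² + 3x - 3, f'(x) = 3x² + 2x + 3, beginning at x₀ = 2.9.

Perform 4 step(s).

f(x) = x³ + x² + 3x - 3
f'(x) = 3x² + 2x + 3
x₀ = 2.9

Newton-Raphson formula: x_{n+1} = x_n - f(x_n)/f'(x_n)

Iteration 1:
  f(2.900000) = 38.499000
  f'(2.900000) = 34.030000
  x_1 = 2.900000 - 38.499000/34.030000 = 1.768675
Iteration 2:
  f(1.768675) = 10.967021
  f'(1.768675) = 15.921980
  x_2 = 1.768675 - 10.967021/15.921980 = 1.079877
Iteration 3:
  f(1.079877) = 2.665048
  f'(1.079877) = 8.658158
  x_3 = 1.079877 - 2.665048/8.658158 = 0.772069
Iteration 4:
  f(0.772069) = 0.372523
  f'(0.772069) = 6.332412
  x_4 = 0.772069 - 0.372523/6.332412 = 0.713241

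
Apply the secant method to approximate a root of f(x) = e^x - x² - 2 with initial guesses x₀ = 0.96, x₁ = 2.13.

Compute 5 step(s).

f(x) = e^x - x² - 2
x₀ = 0.96, x₁ = 2.13

Secant formula: x_{n+1} = x_n - f(x_n)(x_n - x_{n-1})/(f(x_n) - f(x_{n-1}))

Iteration 1:
  f(0.960000) = -0.309904
  f(2.130000) = 1.877967
  x_2 = 2.130000 - 1.877967×(2.130000 - 0.960000)/(1.877967 - (-0.309904))
       = 1.125726
Iteration 2:
  f(2.130000) = 1.877967
  f(1.125726) = -0.184805
  x_3 = 1.125726 - (-0.184805)×(1.125726 - 2.130000)/(-0.184805 - 1.877967)
       = 1.215700
Iteration 3:
  f(1.125726) = -0.184805
  f(1.215700) = -0.105273
  x_4 = 1.215700 - (-0.105273)×(1.215700 - 1.125726)/(-0.105273 - (-0.184805))
       = 1.334793
Iteration 4:
  f(1.215700) = -0.105273
  f(1.334793) = 0.017537
  x_5 = 1.334793 - 0.017537×(1.334793 - 1.215700)/(0.017537 - (-0.105273))
       = 1.317787
Iteration 5:
  f(1.334793) = 0.017537
  f(1.317787) = -0.001417
  x_6 = 1.317787 - (-0.001417)×(1.317787 - 1.334793)/(-0.001417 - 0.017537)
       = 1.319058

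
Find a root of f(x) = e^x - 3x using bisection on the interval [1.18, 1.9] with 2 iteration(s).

f(x) = e^x - 3x
Initial interval: [1.18, 1.9]

Iteration 1:
  c_1 = (1.180000 + 1.900000)/2 = 1.540000
  f(c_1) = f(1.540000) = 0.044590
  f(a) × f(c) < 0, new interval: [1.180000, 1.540000]
Iteration 2:
  c_2 = (1.180000 + 1.540000)/2 = 1.360000
  f(c_2) = f(1.360000) = -0.183807
  f(a) × f(c) ≥ 0, new interval: [1.360000, 1.540000]

After 2 iteration(s), the approximation is c_2 = 1.360000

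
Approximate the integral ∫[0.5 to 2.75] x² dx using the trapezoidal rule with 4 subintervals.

f(x) = x²
a = 0.5, b = 2.75, n = 4
h = (b - a)/n = 0.562500

Trapezoidal rule: (h/2)[f(x₀) + 2f(x₁) + 2f(x₂) + ... + f(xₙ)]

x_0 = 0.5000, f(x_0) = 0.250000, coefficient = 1
x_1 = 1.0625, f(x_1) = 1.128906, coefficient = 2
x_2 = 1.6250, f(x_2) = 2.640625, coefficient = 2
x_3 = 2.1875, f(x_3) = 4.785156, coefficient = 2
x_4 = 2.7500, f(x_4) = 7.562500, coefficient = 1

I ≈ (0.562500/2) × 24.921875 = 7.009277
Exact value: 6.890625
Error: 0.118652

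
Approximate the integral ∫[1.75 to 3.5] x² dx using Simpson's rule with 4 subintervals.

f(x) = x²
a = 1.75, b = 3.5, n = 4
h = (b - a)/n = 0.437500

Simpson's rule: (h/3)[f(x₀) + 4f(x₁) + 2f(x₂) + ... + f(xₙ)]

x_0 = 1.7500, f(x_0) = 3.062500, coefficient = 1
x_1 = 2.1875, f(x_1) = 4.785156, coefficient = 4
x_2 = 2.6250, f(x_2) = 6.890625, coefficient = 2
x_3 = 3.0625, f(x_3) = 9.378906, coefficient = 4
x_4 = 3.5000, f(x_4) = 12.250000, coefficient = 1

I ≈ (0.437500/3) × 85.750000 = 12.505208
Exact value: 12.505208
Error: 0.000000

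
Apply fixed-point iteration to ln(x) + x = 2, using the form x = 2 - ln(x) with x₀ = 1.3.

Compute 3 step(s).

Equation: ln(x) + x = 2
Fixed-point form: x = 2 - ln(x)
x₀ = 1.3

x_1 = g(1.300000) = 1.737636
x_2 = g(1.737636) = 1.447475
x_3 = g(1.447475) = 1.630180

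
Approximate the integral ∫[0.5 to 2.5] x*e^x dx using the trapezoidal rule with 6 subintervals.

f(x) = x*e^x
a = 0.5, b = 2.5, n = 6
h = (b - a)/n = 0.333333

Trapezoidal rule: (h/2)[f(x₀) + 2f(x₁) + 2f(x₂) + ... + f(xₙ)]

x_0 = 0.5000, f(x_0) = 0.824361, coefficient = 1
x_1 = 0.8333, f(x_1) = 1.917480, coefficient = 2
x_2 = 1.1667, f(x_2) = 3.746482, coefficient = 2
x_3 = 1.5000, f(x_3) = 6.722534, coefficient = 2
x_4 = 1.8333, f(x_4) = 11.466952, coefficient = 2
x_5 = 2.1667, f(x_5) = 18.913133, coefficient = 2
x_6 = 2.5000, f(x_6) = 30.456235, coefficient = 1

I ≈ (0.333333/2) × 116.813757 = 19.468959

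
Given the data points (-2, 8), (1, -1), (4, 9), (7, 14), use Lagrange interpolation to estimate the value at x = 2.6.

Lagrange interpolation formula:
P(x) = Σ yᵢ × Lᵢ(x)
where Lᵢ(x) = Π_{j≠i} (x - xⱼ)/(xᵢ - xⱼ)

L_0(2.6) = (2.6 - 1)/(-2 - 1) × (2.6 - 4)/(-2 - 4) × (2.6 - 7)/(-2 - 7) = -0.060840
L_1(2.6) = (2.6 - (-2))/(1 - (-2)) × (2.6 - 4)/(1 - 4) × (2.6 - 7)/(1 - 7) = 0.524741
L_2(2.6) = (2.6 - (-2))/(4 - (-2)) × (2.6 - 1)/(4 - 1) × (2.6 - 7)/(4 - 7) = 0.599704
L_3(2.6) = (2.6 - (-2))/(7 - (-2)) × (2.6 - 1)/(7 - 1) × (2.6 - 4)/(7 - 4) = -0.063605

P(2.6) = 8×L_0(2.6) + (-1)×L_1(2.6) + 9×L_2(2.6) + 14×L_3(2.6)
P(2.6) = 3.495407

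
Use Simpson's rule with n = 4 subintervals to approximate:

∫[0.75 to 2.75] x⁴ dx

f(x) = x⁴
a = 0.75, b = 2.75, n = 4
h = (b - a)/n = 0.500000

Simpson's rule: (h/3)[f(x₀) + 4f(x₁) + 2f(x₂) + ... + f(xₙ)]

x_0 = 0.7500, f(x_0) = 0.316406, coefficient = 1
x_1 = 1.2500, f(x_1) = 2.441406, coefficient = 4
x_2 = 1.7500, f(x_2) = 9.378906, coefficient = 2
x_3 = 2.2500, f(x_3) = 25.628906, coefficient = 4
x_4 = 2.7500, f(x_4) = 57.191406, coefficient = 1

I ≈ (0.500000/3) × 188.546875 = 31.424479
Exact value: 31.407813
Error: 0.016667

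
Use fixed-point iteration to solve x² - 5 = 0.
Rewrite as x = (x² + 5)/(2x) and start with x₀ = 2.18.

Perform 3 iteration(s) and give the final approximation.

Equation: x² - 5 = 0
Fixed-point form: x = (x² + 5)/(2x)
x₀ = 2.18

x_1 = g(2.180000) = 2.236789
x_2 = g(2.236789) = 2.236068
x_3 = g(2.236068) = 2.236068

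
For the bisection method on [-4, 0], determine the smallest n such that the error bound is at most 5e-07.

We need (b-a)/2^n ≤ 5e-07
(0 - (-4))/2^n ≤ 5e-07
4/2^n ≤ 5e-07
2^n ≥ 8000000
n ≥ log₂(8000000) = 22.93
n ≥ 23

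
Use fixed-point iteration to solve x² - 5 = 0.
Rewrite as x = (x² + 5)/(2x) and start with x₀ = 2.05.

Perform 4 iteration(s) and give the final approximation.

Equation: x² - 5 = 0
Fixed-point form: x = (x² + 5)/(2x)
x₀ = 2.05

x_1 = g(2.050000) = 2.244512
x_2 = g(2.244512) = 2.236084
x_3 = g(2.236084) = 2.236068
x_4 = g(2.236068) = 2.236068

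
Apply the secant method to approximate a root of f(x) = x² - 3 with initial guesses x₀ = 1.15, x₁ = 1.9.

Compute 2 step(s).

f(x) = x² - 3
x₀ = 1.15, x₁ = 1.9

Secant formula: x_{n+1} = x_n - f(x_n)(x_n - x_{n-1})/(f(x_n) - f(x_{n-1}))

Iteration 1:
  f(1.150000) = -1.677500
  f(1.900000) = 0.610000
  x_2 = 1.900000 - 0.610000×(1.900000 - 1.150000)/(0.610000 - (-1.677500))
       = 1.700000
Iteration 2:
  f(1.900000) = 0.610000
  f(1.700000) = -0.110000
  x_3 = 1.700000 - (-0.110000)×(1.700000 - 1.900000)/(-0.110000 - 0.610000)
       = 1.730556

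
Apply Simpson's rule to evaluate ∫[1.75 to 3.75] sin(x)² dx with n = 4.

f(x) = sin(x)²
a = 1.75, b = 3.75, n = 4
h = (b - a)/n = 0.500000

Simpson's rule: (h/3)[f(x₀) + 4f(x₁) + 2f(x₂) + ... + f(xₙ)]

x_0 = 1.7500, f(x_0) = 0.968228, coefficient = 1
x_1 = 2.2500, f(x_1) = 0.605398, coefficient = 4
x_2 = 2.7500, f(x_2) = 0.145665, coefficient = 2
x_3 = 3.2500, f(x_3) = 0.011706, coefficient = 4
x_4 = 3.7500, f(x_4) = 0.326682, coefficient = 1

I ≈ (0.500000/3) × 4.054657 = 0.675776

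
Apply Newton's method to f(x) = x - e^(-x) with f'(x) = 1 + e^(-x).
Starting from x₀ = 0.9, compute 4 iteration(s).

f(x) = x - e^(-x)
f'(x) = 1 + e^(-x)
x₀ = 0.9

Newton-Raphson formula: x_{n+1} = x_n - f(x_n)/f'(x_n)

Iteration 1:
  f(0.900000) = 0.493430
  f'(0.900000) = 1.406570
  x_1 = 0.900000 - 0.493430/1.406570 = 0.549196
Iteration 2:
  f(0.549196) = -0.028218
  f'(0.549196) = 1.577414
  x_2 = 0.549196 - (-0.028218)/1.577414 = 0.567085
Iteration 3:
  f(0.567085) = -0.000092
  f'(0.567085) = 1.567177
  x_3 = 0.567085 - (-0.000092)/1.567177 = 0.567143
Iteration 4:
  f(0.567143) = 0.000000
  f'(0.567143) = 1.567143
  x_4 = 0.567143 - 0.000000/1.567143 = 0.567143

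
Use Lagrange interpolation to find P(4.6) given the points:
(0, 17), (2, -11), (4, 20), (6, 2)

Lagrange interpolation formula:
P(x) = Σ yᵢ × Lᵢ(x)
where Lᵢ(x) = Π_{j≠i} (x - xⱼ)/(xᵢ - xⱼ)

L_0(4.6) = (4.6 - 2)/(0 - 2) × (4.6 - 4)/(0 - 4) × (4.6 - 6)/(0 - 6) = 0.045500
L_1(4.6) = (4.6 - 0)/(2 - 0) × (4.6 - 4)/(2 - 4) × (4.6 - 6)/(2 - 6) = -0.241500
L_2(4.6) = (4.6 - 0)/(4 - 0) × (4.6 - 2)/(4 - 2) × (4.6 - 6)/(4 - 6) = 1.046500
L_3(4.6) = (4.6 - 0)/(6 - 0) × (4.6 - 2)/(6 - 2) × (4.6 - 4)/(6 - 4) = 0.149500

P(4.6) = 17×L_0(4.6) + (-11)×L_1(4.6) + 20×L_2(4.6) + 2×L_3(4.6)
P(4.6) = 24.659000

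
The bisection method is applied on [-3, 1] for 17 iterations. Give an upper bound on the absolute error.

Bisection error bound: |error| ≤ (b-a)/2^n
|error| ≤ (1 - (-3))/2^17 = 4/2^17
|error| ≤ 0.0000305176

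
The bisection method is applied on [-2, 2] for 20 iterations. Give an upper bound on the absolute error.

Bisection error bound: |error| ≤ (b-a)/2^n
|error| ≤ (2 - (-2))/2^20 = 4/2^20
|error| ≤ 0.0000038147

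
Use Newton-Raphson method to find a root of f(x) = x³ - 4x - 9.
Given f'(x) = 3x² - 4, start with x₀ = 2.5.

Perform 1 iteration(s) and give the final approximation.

f(x) = x³ - 4x - 9
f'(x) = 3x² - 4
x₀ = 2.5

Newton-Raphson formula: x_{n+1} = x_n - f(x_n)/f'(x_n)

Iteration 1:
  f(2.500000) = -3.375000
  f'(2.500000) = 14.750000
  x_1 = 2.500000 - (-3.375000)/14.750000 = 2.728814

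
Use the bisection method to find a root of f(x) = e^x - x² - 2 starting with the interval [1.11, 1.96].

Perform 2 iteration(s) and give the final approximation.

f(x) = e^x - x² - 2
Initial interval: [1.11, 1.96]

Iteration 1:
  c_1 = (1.110000 + 1.960000)/2 = 1.535000
  f(c_1) = f(1.535000) = 0.285101
  f(a) × f(c) < 0, new interval: [1.110000, 1.535000]
Iteration 2:
  c_2 = (1.110000 + 1.535000)/2 = 1.322500
  f(c_2) = f(1.322500) = 0.003785
  f(a) × f(c) < 0, new interval: [1.110000, 1.322500]

After 2 iteration(s), the approximation is c_2 = 1.322500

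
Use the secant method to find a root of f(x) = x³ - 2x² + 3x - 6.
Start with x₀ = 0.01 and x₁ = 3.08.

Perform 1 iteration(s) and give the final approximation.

f(x) = x³ - 2x² + 3x - 6
x₀ = 0.01, x₁ = 3.08

Secant formula: x_{n+1} = x_n - f(x_n)(x_n - x_{n-1})/(f(x_n) - f(x_{n-1}))

Iteration 1:
  f(0.010000) = -5.970199
  f(3.080000) = 13.485312
  x_2 = 3.080000 - 13.485312×(3.080000 - 0.010000)/(13.485312 - (-5.970199))
       = 0.952073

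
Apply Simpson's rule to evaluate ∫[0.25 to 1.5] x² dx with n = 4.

f(x) = x²
a = 0.25, b = 1.5, n = 4
h = (b - a)/n = 0.312500

Simpson's rule: (h/3)[f(x₀) + 4f(x₁) + 2f(x₂) + ... + f(xₙ)]

x_0 = 0.2500, f(x_0) = 0.062500, coefficient = 1
x_1 = 0.5625, f(x_1) = 0.316406, coefficient = 4
x_2 = 0.8750, f(x_2) = 0.765625, coefficient = 2
x_3 = 1.1875, f(x_3) = 1.410156, coefficient = 4
x_4 = 1.5000, f(x_4) = 2.250000, coefficient = 1

I ≈ (0.312500/3) × 10.750000 = 1.119792
Exact value: 1.119792
Error: 0.000000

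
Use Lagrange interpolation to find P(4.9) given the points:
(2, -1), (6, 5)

Lagrange interpolation formula:
P(x) = Σ yᵢ × Lᵢ(x)
where Lᵢ(x) = Π_{j≠i} (x - xⱼ)/(xᵢ - xⱼ)

L_0(4.9) = (4.9 - 6)/(2 - 6) = 0.275000
L_1(4.9) = (4.9 - 2)/(6 - 2) = 0.725000

P(4.9) = (-1)×L_0(4.9) + 5×L_1(4.9)
P(4.9) = 3.350000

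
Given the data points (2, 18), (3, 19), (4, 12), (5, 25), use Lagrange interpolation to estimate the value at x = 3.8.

Lagrange interpolation formula:
P(x) = Σ yᵢ × Lᵢ(x)
where Lᵢ(x) = Π_{j≠i} (x - xⱼ)/(xᵢ - xⱼ)

L_0(3.8) = (3.8 - 3)/(2 - 3) × (3.8 - 4)/(2 - 4) × (3.8 - 5)/(2 - 5) = -0.032000
L_1(3.8) = (3.8 - 2)/(3 - 2) × (3.8 - 4)/(3 - 4) × (3.8 - 5)/(3 - 5) = 0.216000
L_2(3.8) = (3.8 - 2)/(4 - 2) × (3.8 - 3)/(4 - 3) × (3.8 - 5)/(4 - 5) = 0.864000
L_3(3.8) = (3.8 - 2)/(5 - 2) × (3.8 - 3)/(5 - 3) × (3.8 - 4)/(5 - 4) = -0.048000

P(3.8) = 18×L_0(3.8) + 19×L_1(3.8) + 12×L_2(3.8) + 25×L_3(3.8)
P(3.8) = 12.696000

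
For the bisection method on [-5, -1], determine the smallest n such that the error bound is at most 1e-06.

We need (b-a)/2^n ≤ 1e-06
(-1 - (-5))/2^n ≤ 1e-06
4/2^n ≤ 1e-06
2^n ≥ 4000000
n ≥ log₂(4000000) = 21.93
n ≥ 22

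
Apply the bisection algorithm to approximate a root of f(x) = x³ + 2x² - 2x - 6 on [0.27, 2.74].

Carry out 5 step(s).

f(x) = x³ + 2x² - 2x - 6
Initial interval: [0.27, 2.74]

Iteration 1:
  c_1 = (0.270000 + 2.740000)/2 = 1.505000
  f(c_1) = f(1.505000) = -1.071087
  f(a) × f(c) ≥ 0, new interval: [1.505000, 2.740000]
Iteration 2:
  c_2 = (1.505000 + 2.740000)/2 = 2.122500
  f(c_2) = f(2.122500) = 8.326888
  f(a) × f(c) < 0, new interval: [1.505000, 2.122500]
Iteration 3:
  c_3 = (1.505000 + 2.122500)/2 = 1.813750
  f(c_3) = f(1.813750) = 2.918552
  f(a) × f(c) < 0, new interval: [1.505000, 1.813750]
Iteration 4:
  c_4 = (1.505000 + 1.813750)/2 = 1.659375
  f(c_4) = f(1.659375) = 0.757432
  f(a) × f(c) < 0, new interval: [1.505000, 1.659375]
Iteration 5:
  c_5 = (1.505000 + 1.659375)/2 = 1.582188
  f(c_5) = f(1.582188) = -0.197023
  f(a) × f(c) ≥ 0, new interval: [1.582188, 1.659375]

After 5 iteration(s), the approximation is c_5 = 1.582188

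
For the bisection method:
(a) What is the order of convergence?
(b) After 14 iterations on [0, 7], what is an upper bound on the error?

(a) Bisection has linear (order 1) convergence; the error is halved each step.

(b) Error bound = (b-a)/2^n = (7 - 0)/2^{14}
    = 7/2^{14}

(a) 1 (linear); (b) error ≤ 4.27e-04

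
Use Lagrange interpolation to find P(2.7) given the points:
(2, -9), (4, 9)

Lagrange interpolation formula:
P(x) = Σ yᵢ × Lᵢ(x)
where Lᵢ(x) = Π_{j≠i} (x - xⱼ)/(xᵢ - xⱼ)

L_0(2.7) = (2.7 - 4)/(2 - 4) = 0.650000
L_1(2.7) = (2.7 - 2)/(4 - 2) = 0.350000

P(2.7) = (-9)×L_0(2.7) + 9×L_1(2.7)
P(2.7) = -2.700000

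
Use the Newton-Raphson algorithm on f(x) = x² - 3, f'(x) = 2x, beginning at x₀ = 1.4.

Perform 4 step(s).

f(x) = x² - 3
f'(x) = 2x
x₀ = 1.4

Newton-Raphson formula: x_{n+1} = x_n - f(x_n)/f'(x_n)

Iteration 1:
  f(1.400000) = -1.040000
  f'(1.400000) = 2.800000
  x_1 = 1.400000 - (-1.040000)/2.800000 = 1.771429
Iteration 2:
  f(1.771429) = 0.137959
  f'(1.771429) = 3.542857
  x_2 = 1.771429 - 0.137959/3.542857 = 1.732488
Iteration 3:
  f(1.732488) = 0.001516
  f'(1.732488) = 3.464977
  x_3 = 1.732488 - 0.001516/3.464977 = 1.732051
Iteration 4:
  f(1.732051) = 0.000000
  f'(1.732051) = 3.464102
  x_4 = 1.732051 - 0.000000/3.464102 = 1.732051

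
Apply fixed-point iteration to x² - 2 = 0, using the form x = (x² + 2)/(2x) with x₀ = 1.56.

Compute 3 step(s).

Equation: x² - 2 = 0
Fixed-point form: x = (x² + 2)/(2x)
x₀ = 1.56

x_1 = g(1.560000) = 1.421026
x_2 = g(1.421026) = 1.414230
x_3 = g(1.414230) = 1.414214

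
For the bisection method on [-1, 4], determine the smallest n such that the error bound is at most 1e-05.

We need (b-a)/2^n ≤ 1e-05
(4 - (-1))/2^n ≤ 1e-05
5/2^n ≤ 1e-05
2^n ≥ 500000
n ≥ log₂(500000) = 18.93
n ≥ 19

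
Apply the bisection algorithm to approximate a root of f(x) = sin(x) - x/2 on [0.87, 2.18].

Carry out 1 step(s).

f(x) = sin(x) - x/2
Initial interval: [0.87, 2.18]

Iteration 1:
  c_1 = (0.870000 + 2.180000)/2 = 1.525000
  f(c_1) = f(1.525000) = 0.236452
  f(a) × f(c) ≥ 0, new interval: [1.525000, 2.180000]

After 1 iteration(s), the approximation is c_1 = 1.525000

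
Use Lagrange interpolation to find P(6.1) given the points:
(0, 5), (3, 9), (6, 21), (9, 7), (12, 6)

Lagrange interpolation formula:
P(x) = Σ yᵢ × Lᵢ(x)
where Lᵢ(x) = Π_{j≠i} (x - xⱼ)/(xᵢ - xⱼ)

L_0(6.1) = (6.1 - 3)/(0 - 3) × (6.1 - 6)/(0 - 6) × (6.1 - 9)/(0 - 9) × (6.1 - 12)/(0 - 12) = 0.002728
L_1(6.1) = (6.1 - 0)/(3 - 0) × (6.1 - 6)/(3 - 6) × (6.1 - 9)/(3 - 9) × (6.1 - 12)/(3 - 12) = -0.021476
L_2(6.1) = (6.1 - 0)/(6 - 0) × (6.1 - 3)/(6 - 3) × (6.1 - 9)/(6 - 9) × (6.1 - 12)/(6 - 12) = 0.998611
L_3(6.1) = (6.1 - 0)/(9 - 0) × (6.1 - 3)/(9 - 3) × (6.1 - 6)/(9 - 6) × (6.1 - 12)/(9 - 12) = 0.022957
L_4(6.1) = (6.1 - 0)/(12 - 0) × (6.1 - 3)/(12 - 3) × (6.1 - 6)/(12 - 6) × (6.1 - 9)/(12 - 9) = -0.002821

P(6.1) = 5×L_0(6.1) + 9×L_1(6.1) + 21×L_2(6.1) + 7×L_3(6.1) + 6×L_4(6.1)
P(6.1) = 20.934973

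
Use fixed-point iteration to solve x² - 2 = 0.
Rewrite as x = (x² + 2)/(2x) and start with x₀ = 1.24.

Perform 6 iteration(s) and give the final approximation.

Equation: x² - 2 = 0
Fixed-point form: x = (x² + 2)/(2x)
x₀ = 1.24

x_1 = g(1.240000) = 1.426452
x_2 = g(1.426452) = 1.414266
x_3 = g(1.414266) = 1.414214
x_4 = g(1.414214) = 1.414214
x_5 = g(1.414214) = 1.414214
x_6 = g(1.414214) = 1.414214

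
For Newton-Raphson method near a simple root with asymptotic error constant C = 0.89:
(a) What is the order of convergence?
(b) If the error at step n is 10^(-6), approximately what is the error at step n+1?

(a) Newton-Raphson has quadratic (order 2) convergence near simple roots.
    This means |e_{n+1}| ≈ C|e_n|².

(b) With |e_n| = 10^(-6) and C = 0.89:
    |e_{n+1}| ≈ 0.89 × (10^(-6))² = 0.89 × 10^(-12)

(a) 2 (quadratic); (b) |e_{n+1}| ≈ 8.900e-13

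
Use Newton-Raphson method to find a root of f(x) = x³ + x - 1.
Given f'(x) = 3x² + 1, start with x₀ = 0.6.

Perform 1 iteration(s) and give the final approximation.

f(x) = x³ + x - 1
f'(x) = 3x² + 1
x₀ = 0.6

Newton-Raphson formula: x_{n+1} = x_n - f(x_n)/f'(x_n)

Iteration 1:
  f(0.600000) = -0.184000
  f'(0.600000) = 2.080000
  x_1 = 0.600000 - (-0.184000)/2.080000 = 0.688462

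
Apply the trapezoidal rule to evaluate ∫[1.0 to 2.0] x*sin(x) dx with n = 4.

f(x) = x*sin(x)
a = 1.0, b = 2.0, n = 4
h = (b - a)/n = 0.250000

Trapezoidal rule: (h/2)[f(x₀) + 2f(x₁) + 2f(x₂) + ... + f(xₙ)]

x_0 = 1.0000, f(x_0) = 0.841471, coefficient = 1
x_1 = 1.2500, f(x_1) = 1.186231, coefficient = 2
x_2 = 1.5000, f(x_2) = 1.496242, coefficient = 2
x_3 = 1.7500, f(x_3) = 1.721975, coefficient = 2
x_4 = 2.0000, f(x_4) = 1.818595, coefficient = 1

I ≈ (0.250000/2) × 11.468963 = 1.433620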